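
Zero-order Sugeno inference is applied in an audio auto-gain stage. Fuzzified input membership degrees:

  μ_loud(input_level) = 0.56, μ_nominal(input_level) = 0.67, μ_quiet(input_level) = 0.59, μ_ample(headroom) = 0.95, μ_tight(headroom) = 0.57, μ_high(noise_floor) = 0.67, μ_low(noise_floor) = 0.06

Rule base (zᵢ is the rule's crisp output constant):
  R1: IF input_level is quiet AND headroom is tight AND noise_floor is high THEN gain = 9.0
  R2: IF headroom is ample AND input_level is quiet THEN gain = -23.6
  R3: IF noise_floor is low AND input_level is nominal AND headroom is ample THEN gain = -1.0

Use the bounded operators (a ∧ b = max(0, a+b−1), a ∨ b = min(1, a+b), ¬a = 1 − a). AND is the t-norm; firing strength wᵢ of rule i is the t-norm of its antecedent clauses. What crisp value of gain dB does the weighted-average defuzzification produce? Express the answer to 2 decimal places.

-23.60

R1 (z=9.0): quiet=0.59, tight=0.57, high=0.67; AND[max(0, a+b−1)] → w = 0.00
R2 (z=-23.6): ample=0.95, quiet=0.59; AND[max(0, a+b−1)] → w = 0.54
R3 (z=-1.0): low=0.06, nominal=0.67, ample=0.95; AND[max(0, a+b−1)] → w = 0.00
Weighted average = (0.00·9.0 + 0.54·-23.6 + 0.00·-1.0) / (0.00 + 0.54 + 0.00)
  = -12.7440 / 0.5400 = -23.60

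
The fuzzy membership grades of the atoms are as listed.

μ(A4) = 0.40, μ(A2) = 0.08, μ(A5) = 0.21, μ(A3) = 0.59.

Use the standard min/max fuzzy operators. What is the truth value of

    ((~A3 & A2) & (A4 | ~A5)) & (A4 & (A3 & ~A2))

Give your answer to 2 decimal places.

0.08

~A3 = 1 − 0.59 = 0.41
~A3 & A2 = min(a, b) on (0.41, 0.08) = 0.08
~A5 = 1 − 0.21 = 0.79
A4 | ~A5 = max(a, b) on (0.40, 0.79) = 0.79
(~A3 & A2) & (A4 | ~A5) = min(a, b) on (0.08, 0.79) = 0.08
~A2 = 1 − 0.08 = 0.92
A3 & ~A2 = min(a, b) on (0.59, 0.92) = 0.59
A4 & (A3 & ~A2) = min(a, b) on (0.40, 0.59) = 0.40
((~A3 & A2) & (A4 | ~A5)) & (A4 & (A3 & ~A2)) = min(a, b) on (0.08, 0.40) = 0.08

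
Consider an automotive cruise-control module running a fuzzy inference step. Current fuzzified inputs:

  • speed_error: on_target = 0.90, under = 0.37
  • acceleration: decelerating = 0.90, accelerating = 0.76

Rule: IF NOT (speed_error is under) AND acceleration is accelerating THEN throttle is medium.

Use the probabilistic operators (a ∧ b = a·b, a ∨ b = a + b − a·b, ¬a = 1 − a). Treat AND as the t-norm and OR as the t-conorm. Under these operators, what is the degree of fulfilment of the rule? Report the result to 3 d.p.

0.479

firing strength: ¬under=1−0.37=0.63, accelerating=0.76; AND[a·b] → w = 0.4788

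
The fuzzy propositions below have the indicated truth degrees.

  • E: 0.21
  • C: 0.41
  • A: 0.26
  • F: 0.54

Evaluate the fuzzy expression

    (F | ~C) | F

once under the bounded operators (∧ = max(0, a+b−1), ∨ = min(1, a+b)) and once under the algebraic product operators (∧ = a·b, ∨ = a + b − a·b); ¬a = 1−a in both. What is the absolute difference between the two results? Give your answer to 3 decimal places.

Under bounded:
  ~C = 1 − 0.41 = 0.59
  F | ~C = min(1, a+b) on (0.54, 0.59) = 1.00
  (F | ~C) | F = min(1, a+b) on (1.00, 0.54) = 1.00
  → value = 1.0000
Under algebraic product:
  ~C = 1 − 0.4100 = 0.5900
  F | ~C = a + b − a·b on (0.5400, 0.5900) = 0.8114
  (F | ~C) | F = a + b − a·b on (0.8114, 0.5400) = 0.9132
  → value = 0.9132
|1.0000 − 0.9132| = 0.087

0.087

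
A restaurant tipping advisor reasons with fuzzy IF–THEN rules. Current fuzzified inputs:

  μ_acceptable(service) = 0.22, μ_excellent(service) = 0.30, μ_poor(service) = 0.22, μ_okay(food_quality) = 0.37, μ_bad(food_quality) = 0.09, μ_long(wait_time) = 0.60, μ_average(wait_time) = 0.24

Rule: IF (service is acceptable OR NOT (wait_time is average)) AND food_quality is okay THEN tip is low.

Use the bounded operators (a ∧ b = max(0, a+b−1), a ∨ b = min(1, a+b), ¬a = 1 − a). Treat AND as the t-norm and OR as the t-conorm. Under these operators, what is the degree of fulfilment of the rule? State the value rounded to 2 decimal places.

0.35

firing strength: (acceptable=0.22 OR ¬average=1−0.24=0.76) = 0.98; AND[max(0, a+b−1)] with okay=0.37 → w = 0.35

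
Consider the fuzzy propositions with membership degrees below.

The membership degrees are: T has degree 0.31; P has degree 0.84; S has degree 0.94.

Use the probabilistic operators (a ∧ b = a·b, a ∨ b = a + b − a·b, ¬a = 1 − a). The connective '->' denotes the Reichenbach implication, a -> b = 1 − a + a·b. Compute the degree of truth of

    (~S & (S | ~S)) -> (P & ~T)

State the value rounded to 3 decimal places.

0.976

~S = 1 − 0.9400 = 0.0600
~S = 1 − 0.9400 = 0.0600
S | ~S = a + b − a·b on (0.9400, 0.0600) = 0.9436
~S & (S | ~S) = a·b on (0.0600, 0.9436) = 0.0566
~T = 1 − 0.3100 = 0.6900
P & ~T = a·b on (0.8400, 0.6900) = 0.5796
(~S & (S | ~S)) -> (P & ~T)  [Reichenbach: 1 − a + a·b] with a=0.0566, b=0.5796 → 0.9762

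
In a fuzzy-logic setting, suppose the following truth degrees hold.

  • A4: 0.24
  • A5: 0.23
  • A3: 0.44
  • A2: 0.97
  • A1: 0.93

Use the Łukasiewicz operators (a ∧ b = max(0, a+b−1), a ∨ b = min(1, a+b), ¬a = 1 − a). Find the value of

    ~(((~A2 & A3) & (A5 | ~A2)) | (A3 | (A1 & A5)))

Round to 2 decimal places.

0.40

~A2 = 1 − 0.97 = 0.03
~A2 & A3 = max(0, a+b−1) on (0.03, 0.44) = 0.00
~A2 = 1 − 0.97 = 0.03
A5 | ~A2 = min(1, a+b) on (0.23, 0.03) = 0.26
(~A2 & A3) & (A5 | ~A2) = max(0, a+b−1) on (0.00, 0.26) = 0.00
A1 & A5 = max(0, a+b−1) on (0.93, 0.23) = 0.16
A3 | (A1 & A5) = min(1, a+b) on (0.44, 0.16) = 0.60
((~A2 & A3) & (A5 | ~A2)) | (A3 | (A1 & A5)) = min(1, a+b) on (0.00, 0.60) = 0.60
~(((~A2 & A3) & (A5 | ~A2)) | (A3 | (A1 & A5))) = 1 − 0.60 = 0.40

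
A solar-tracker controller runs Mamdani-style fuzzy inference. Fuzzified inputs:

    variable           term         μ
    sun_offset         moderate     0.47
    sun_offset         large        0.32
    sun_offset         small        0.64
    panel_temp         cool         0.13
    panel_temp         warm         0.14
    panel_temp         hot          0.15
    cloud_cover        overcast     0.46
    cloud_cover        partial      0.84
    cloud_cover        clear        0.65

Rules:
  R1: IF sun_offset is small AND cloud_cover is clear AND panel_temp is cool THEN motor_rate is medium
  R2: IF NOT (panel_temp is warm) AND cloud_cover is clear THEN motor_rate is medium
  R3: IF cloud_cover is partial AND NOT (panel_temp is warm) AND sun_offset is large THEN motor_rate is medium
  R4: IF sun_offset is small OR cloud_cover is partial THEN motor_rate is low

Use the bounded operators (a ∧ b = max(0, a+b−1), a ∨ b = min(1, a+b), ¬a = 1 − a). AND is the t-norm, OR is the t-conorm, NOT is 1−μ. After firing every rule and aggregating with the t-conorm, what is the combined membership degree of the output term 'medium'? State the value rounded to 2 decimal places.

R1: small=0.64, clear=0.65, cool=0.13; AND[max(0, a+b−1)] → w = 0.00
R2: ¬warm=1−0.14=0.86, clear=0.65; AND[max(0, a+b−1)] → w = 0.51
R3: partial=0.84, ¬warm=1−0.14=0.86, large=0.32; AND[max(0, a+b−1)] → w = 0.02
R4: small=0.64, partial=0.84; OR[min(1, a+b)] → w = 1.00
Rules with consequent 'medium': {R1, R2, R3} → strengths 0.00, 0.51, 0.02
Aggregate via t-conorm [min(1, a+b)]: 0.53

0.53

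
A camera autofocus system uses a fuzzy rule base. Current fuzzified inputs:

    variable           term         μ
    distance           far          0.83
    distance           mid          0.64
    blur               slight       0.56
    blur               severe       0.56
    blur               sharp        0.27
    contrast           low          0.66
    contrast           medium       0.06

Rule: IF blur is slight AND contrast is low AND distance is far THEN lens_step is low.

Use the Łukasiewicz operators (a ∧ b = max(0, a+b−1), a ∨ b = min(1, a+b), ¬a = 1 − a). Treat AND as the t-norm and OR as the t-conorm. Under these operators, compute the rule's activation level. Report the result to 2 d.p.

0.05

firing strength: slight=0.56, low=0.66, far=0.83; AND[max(0, a+b−1)] → w = 0.05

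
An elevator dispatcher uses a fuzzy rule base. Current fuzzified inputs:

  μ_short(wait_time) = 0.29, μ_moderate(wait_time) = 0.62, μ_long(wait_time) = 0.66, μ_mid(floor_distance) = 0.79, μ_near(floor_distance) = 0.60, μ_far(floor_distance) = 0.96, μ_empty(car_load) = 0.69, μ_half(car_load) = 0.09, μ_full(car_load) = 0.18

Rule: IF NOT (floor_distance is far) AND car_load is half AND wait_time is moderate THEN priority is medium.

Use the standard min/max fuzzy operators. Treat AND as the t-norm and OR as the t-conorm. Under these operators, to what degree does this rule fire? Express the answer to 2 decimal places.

0.04

firing strength: ¬far=1−0.96=0.04, half=0.09, moderate=0.62; AND[min(a, b)] → w = 0.04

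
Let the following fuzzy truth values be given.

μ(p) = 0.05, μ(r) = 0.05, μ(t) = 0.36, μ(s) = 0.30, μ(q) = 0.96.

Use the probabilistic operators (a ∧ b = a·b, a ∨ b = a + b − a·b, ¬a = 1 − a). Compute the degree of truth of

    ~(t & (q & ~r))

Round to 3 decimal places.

~r = 1 − 0.0500 = 0.9500
q & ~r = a·b on (0.9600, 0.9500) = 0.9120
t & (q & ~r) = a·b on (0.3600, 0.9120) = 0.3283
~(t & (q & ~r)) = 1 − 0.3283 = 0.6717

0.672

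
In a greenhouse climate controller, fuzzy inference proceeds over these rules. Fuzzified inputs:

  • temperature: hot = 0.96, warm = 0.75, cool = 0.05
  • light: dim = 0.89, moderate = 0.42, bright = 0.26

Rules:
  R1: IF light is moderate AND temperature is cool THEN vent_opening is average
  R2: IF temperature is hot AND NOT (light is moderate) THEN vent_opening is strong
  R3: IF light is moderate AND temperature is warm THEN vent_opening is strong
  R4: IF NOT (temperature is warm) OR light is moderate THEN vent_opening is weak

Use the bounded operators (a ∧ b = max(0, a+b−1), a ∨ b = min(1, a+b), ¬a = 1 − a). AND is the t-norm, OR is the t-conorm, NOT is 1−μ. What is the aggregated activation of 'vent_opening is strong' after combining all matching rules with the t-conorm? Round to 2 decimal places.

R1: moderate=0.42, cool=0.05; AND[max(0, a+b−1)] → w = 0.00
R2: hot=0.96, ¬moderate=1−0.42=0.58; AND[max(0, a+b−1)] → w = 0.54
R3: moderate=0.42, warm=0.75; AND[max(0, a+b−1)] → w = 0.17
R4: ¬warm=1−0.75=0.25, moderate=0.42; OR[min(1, a+b)] → w = 0.67
Rules with consequent 'strong': {R2, R3} → strengths 0.54, 0.17
Aggregate via t-conorm [min(1, a+b)]: 0.71

0.71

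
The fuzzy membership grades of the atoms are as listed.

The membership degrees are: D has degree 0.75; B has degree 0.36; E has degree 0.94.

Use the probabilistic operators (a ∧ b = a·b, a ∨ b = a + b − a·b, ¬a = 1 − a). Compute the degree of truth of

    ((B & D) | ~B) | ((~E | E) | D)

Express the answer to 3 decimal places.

B & D = a·b on (0.3600, 0.7500) = 0.2700
~B = 1 − 0.3600 = 0.6400
(B & D) | ~B = a + b − a·b on (0.2700, 0.6400) = 0.7372
~E = 1 − 0.9400 = 0.0600
~E | E = a + b − a·b on (0.0600, 0.9400) = 0.9436
(~E | E) | D = a + b − a·b on (0.9436, 0.7500) = 0.9859
((B & D) | ~B) | ((~E | E) | D) = a + b − a·b on (0.7372, 0.9859) = 0.9963

0.996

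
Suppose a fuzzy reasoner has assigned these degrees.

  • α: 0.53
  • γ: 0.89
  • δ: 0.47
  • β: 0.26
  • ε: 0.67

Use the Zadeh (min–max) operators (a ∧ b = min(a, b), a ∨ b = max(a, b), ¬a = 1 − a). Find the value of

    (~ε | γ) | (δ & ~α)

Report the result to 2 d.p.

0.89

~ε = 1 − 0.67 = 0.33
~ε | γ = max(a, b) on (0.33, 0.89) = 0.89
~α = 1 − 0.53 = 0.47
δ & ~α = min(a, b) on (0.47, 0.47) = 0.47
(~ε | γ) | (δ & ~α) = max(a, b) on (0.89, 0.47) = 0.89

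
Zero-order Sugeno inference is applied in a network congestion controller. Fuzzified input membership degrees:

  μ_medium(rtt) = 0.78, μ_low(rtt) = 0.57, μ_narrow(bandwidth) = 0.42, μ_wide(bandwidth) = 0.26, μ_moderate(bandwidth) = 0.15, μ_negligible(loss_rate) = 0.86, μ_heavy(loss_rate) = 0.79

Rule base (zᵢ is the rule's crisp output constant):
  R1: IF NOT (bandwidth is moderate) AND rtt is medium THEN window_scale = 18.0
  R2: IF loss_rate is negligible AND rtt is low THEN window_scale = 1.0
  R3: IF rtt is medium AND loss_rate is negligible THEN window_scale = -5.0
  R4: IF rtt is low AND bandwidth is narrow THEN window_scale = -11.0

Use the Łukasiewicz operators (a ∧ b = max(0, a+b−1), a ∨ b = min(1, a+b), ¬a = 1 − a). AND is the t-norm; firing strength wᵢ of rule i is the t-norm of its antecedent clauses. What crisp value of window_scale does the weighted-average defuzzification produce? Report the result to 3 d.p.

R1 (z=18.0): ¬moderate=1−0.15=0.85, medium=0.78; AND[max(0, a+b−1)] → w = 0.63
R2 (z=1.0): negligible=0.86, low=0.57; AND[max(0, a+b−1)] → w = 0.43
R3 (z=-5.0): medium=0.78, negligible=0.86; AND[max(0, a+b−1)] → w = 0.64
R4 (z=-11.0): low=0.57, narrow=0.42; AND[max(0, a+b−1)] → w = 0.00
Weighted average = (0.63·18.0 + 0.43·1.0 + 0.64·-5.0 + 0.00·-11.0) / (0.63 + 0.43 + 0.64 + 0.00)
  = 8.5700 / 1.7000 = 5.041

5.041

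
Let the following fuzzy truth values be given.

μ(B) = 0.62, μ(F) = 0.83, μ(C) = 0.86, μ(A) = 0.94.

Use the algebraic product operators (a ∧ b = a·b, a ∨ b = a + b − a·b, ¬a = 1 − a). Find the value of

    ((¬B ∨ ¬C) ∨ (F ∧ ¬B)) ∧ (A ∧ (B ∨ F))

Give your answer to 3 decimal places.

¬B = 1 − 0.6200 = 0.3800
¬C = 1 − 0.8600 = 0.1400
¬B ∨ ¬C = a + b − a·b on (0.3800, 0.1400) = 0.4668
¬B = 1 − 0.6200 = 0.3800
F ∧ ¬B = a·b on (0.8300, 0.3800) = 0.3154
(¬B ∨ ¬C) ∨ (F ∧ ¬B) = a + b − a·b on (0.4668, 0.3154) = 0.6350
B ∨ F = a + b − a·b on (0.6200, 0.8300) = 0.9354
A ∧ (B ∨ F) = a·b on (0.9400, 0.9354) = 0.8793
((¬B ∨ ¬C) ∨ (F ∧ ¬B)) ∧ (A ∧ (B ∨ F)) = a·b on (0.6350, 0.8793) = 0.5583

0.558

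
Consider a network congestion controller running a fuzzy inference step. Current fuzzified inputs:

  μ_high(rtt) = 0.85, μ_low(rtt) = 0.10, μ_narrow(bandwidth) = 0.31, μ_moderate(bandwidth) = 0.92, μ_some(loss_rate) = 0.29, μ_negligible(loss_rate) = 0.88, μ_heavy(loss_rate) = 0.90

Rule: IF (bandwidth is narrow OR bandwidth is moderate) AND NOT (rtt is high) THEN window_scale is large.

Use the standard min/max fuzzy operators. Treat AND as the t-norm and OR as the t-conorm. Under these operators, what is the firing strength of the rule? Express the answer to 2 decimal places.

0.15

firing strength: (narrow=0.31 OR moderate=0.92) = 0.92; AND[min(a, b)] with ¬high=1−0.85=0.15 → w = 0.15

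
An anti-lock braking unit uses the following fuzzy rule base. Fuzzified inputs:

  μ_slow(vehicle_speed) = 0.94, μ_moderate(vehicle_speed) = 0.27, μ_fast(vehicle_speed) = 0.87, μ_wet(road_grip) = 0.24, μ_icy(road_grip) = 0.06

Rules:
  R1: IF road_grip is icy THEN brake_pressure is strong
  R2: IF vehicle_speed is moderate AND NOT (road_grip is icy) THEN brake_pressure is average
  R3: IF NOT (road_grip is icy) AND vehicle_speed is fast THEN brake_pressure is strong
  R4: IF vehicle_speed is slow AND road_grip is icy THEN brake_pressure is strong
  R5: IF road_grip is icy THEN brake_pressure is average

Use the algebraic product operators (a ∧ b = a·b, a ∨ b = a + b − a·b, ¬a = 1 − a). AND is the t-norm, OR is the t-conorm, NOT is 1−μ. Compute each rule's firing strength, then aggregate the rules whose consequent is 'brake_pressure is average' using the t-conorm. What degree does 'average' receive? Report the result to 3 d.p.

0.299

R1: icy=0.06 → w = 0.0600
R2: moderate=0.27, ¬icy=1−0.06=0.94; AND[a·b] → w = 0.2538
R3: ¬icy=1−0.06=0.94, fast=0.87; AND[a·b] → w = 0.8178
R4: slow=0.94, icy=0.06; AND[a·b] → w = 0.0564
R5: icy=0.06 → w = 0.0600
Rules with consequent 'average': {R2, R5} → strengths 0.2538, 0.0600
Aggregate via t-conorm [a + b − a·b]: 0.2986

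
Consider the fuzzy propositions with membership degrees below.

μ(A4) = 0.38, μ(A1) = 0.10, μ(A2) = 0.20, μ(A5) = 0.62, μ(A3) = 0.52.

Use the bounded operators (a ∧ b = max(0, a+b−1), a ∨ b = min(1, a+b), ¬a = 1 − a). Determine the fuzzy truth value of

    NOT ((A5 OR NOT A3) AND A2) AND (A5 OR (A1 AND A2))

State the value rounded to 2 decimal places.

NOT A3 = 1 − 0.52 = 0.48
A5 OR NOT A3 = min(1, a+b) on (0.62, 0.48) = 1.00
(A5 OR NOT A3) AND A2 = max(0, a+b−1) on (1.00, 0.20) = 0.20
NOT ((A5 OR NOT A3) AND A2) = 1 − 0.20 = 0.80
A1 AND A2 = max(0, a+b−1) on (0.10, 0.20) = 0.00
A5 OR (A1 AND A2) = min(1, a+b) on (0.62, 0.00) = 0.62
NOT ((A5 OR NOT A3) AND A2) AND (A5 OR (A1 AND A2)) = max(0, a+b−1) on (0.80, 0.62) = 0.42

0.42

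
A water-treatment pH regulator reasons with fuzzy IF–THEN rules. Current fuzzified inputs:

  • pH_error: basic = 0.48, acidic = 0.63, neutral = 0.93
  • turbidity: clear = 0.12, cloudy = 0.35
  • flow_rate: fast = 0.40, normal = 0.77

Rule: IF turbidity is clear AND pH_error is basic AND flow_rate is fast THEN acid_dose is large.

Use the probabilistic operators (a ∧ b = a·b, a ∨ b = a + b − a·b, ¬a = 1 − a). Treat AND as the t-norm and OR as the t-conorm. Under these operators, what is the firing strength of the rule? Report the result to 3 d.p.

firing strength: clear=0.12, basic=0.48, fast=0.40; AND[a·b] → w = 0.0230

0.023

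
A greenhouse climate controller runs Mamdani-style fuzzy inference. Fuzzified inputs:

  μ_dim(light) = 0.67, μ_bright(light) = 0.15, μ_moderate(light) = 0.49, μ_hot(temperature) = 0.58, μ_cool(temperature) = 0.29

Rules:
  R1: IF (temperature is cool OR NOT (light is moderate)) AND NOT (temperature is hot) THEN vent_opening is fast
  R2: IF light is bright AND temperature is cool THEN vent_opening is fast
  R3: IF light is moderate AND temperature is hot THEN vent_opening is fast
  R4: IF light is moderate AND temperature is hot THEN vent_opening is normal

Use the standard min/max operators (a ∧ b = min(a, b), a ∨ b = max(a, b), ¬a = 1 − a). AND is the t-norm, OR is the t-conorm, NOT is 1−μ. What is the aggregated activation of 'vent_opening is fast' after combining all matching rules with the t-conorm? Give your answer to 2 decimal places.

R1: (cool=0.29 OR ¬moderate=1−0.49=0.51) = 0.51; AND[min(a, b)] with ¬hot=1−0.58=0.42 → w = 0.42
R2: bright=0.15, cool=0.29; AND[min(a, b)] → w = 0.15
R3: moderate=0.49, hot=0.58; AND[min(a, b)] → w = 0.49
R4: moderate=0.49, hot=0.58; AND[min(a, b)] → w = 0.49
Rules with consequent 'fast': {R1, R2, R3} → strengths 0.42, 0.15, 0.49
Aggregate via t-conorm [max(a, b)]: 0.49

0.49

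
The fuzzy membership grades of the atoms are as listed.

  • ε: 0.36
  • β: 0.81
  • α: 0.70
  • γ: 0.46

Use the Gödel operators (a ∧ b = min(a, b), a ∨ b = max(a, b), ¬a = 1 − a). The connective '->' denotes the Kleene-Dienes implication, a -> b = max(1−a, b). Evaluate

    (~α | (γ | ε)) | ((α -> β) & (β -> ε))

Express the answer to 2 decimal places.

~α = 1 − 0.70 = 0.30
γ | ε = max(a, b) on (0.46, 0.36) = 0.46
~α | (γ | ε) = max(a, b) on (0.30, 0.46) = 0.46
α -> β  [Kleene-Dienes: max(1−a, b)] with a=0.70, b=0.81 → 0.81
β -> ε  [Kleene-Dienes: max(1−a, b)] with a=0.81, b=0.36 → 0.36
(α -> β) & (β -> ε) = min(a, b) on (0.81, 0.36) = 0.36
(~α | (γ | ε)) | ((α -> β) & (β -> ε)) = max(a, b) on (0.46, 0.36) = 0.46

0.46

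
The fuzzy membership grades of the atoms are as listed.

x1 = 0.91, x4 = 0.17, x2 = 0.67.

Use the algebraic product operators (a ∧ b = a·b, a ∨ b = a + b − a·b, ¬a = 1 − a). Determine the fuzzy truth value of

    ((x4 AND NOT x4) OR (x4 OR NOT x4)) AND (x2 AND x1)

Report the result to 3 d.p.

NOT x4 = 1 − 0.1700 = 0.8300
x4 AND NOT x4 = a·b on (0.1700, 0.8300) = 0.1411
NOT x4 = 1 − 0.1700 = 0.8300
x4 OR NOT x4 = a + b − a·b on (0.1700, 0.8300) = 0.8589
(x4 AND NOT x4) OR (x4 OR NOT x4) = a + b − a·b on (0.1411, 0.8589) = 0.8788
x2 AND x1 = a·b on (0.6700, 0.9100) = 0.6097
((x4 AND NOT x4) OR (x4 OR NOT x4)) AND (x2 AND x1) = a·b on (0.8788, 0.6097) = 0.5358

0.536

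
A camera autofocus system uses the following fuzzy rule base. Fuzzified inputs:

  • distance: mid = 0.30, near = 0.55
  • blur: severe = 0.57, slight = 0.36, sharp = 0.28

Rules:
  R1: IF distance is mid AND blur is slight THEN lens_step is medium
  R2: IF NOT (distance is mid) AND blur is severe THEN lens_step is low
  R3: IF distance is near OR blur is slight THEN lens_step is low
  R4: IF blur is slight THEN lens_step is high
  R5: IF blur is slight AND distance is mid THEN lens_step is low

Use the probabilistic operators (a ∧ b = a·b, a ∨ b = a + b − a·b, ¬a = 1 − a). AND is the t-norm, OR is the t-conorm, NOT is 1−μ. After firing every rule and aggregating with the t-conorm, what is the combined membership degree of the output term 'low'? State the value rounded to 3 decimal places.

R1: mid=0.30, slight=0.36; AND[a·b] → w = 0.1080
R2: ¬mid=1−0.30=0.70, severe=0.57; AND[a·b] → w = 0.3990
R3: near=0.55, slight=0.36; OR[a + b − a·b] → w = 0.7120
R4: slight=0.36 → w = 0.3600
R5: slight=0.36, mid=0.30; AND[a·b] → w = 0.1080
Rules with consequent 'low': {R2, R3, R5} → strengths 0.3990, 0.7120, 0.1080
Aggregate via t-conorm [a + b − a·b]: 0.8456

0.846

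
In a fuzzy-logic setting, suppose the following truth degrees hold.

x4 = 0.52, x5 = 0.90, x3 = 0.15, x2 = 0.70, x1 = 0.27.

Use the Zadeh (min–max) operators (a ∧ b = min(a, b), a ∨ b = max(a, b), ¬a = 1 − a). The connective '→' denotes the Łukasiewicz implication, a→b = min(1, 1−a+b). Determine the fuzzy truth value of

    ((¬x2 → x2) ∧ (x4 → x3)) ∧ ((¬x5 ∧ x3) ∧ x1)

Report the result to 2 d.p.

0.10

¬x2 = 1 − 0.70 = 0.30
¬x2 → x2  [Łukasiewicz: min(1, 1−a+b)] with a=0.30, b=0.70 → 1.00
x4 → x3  [Łukasiewicz: min(1, 1−a+b)] with a=0.52, b=0.15 → 0.63
(¬x2 → x2) ∧ (x4 → x3) = min(a, b) on (1.00, 0.63) = 0.63
¬x5 = 1 − 0.90 = 0.10
¬x5 ∧ x3 = min(a, b) on (0.10, 0.15) = 0.10
(¬x5 ∧ x3) ∧ x1 = min(a, b) on (0.10, 0.27) = 0.10
((¬x2 → x2) ∧ (x4 → x3)) ∧ ((¬x5 ∧ x3) ∧ x1) = min(a, b) on (0.63, 0.10) = 0.10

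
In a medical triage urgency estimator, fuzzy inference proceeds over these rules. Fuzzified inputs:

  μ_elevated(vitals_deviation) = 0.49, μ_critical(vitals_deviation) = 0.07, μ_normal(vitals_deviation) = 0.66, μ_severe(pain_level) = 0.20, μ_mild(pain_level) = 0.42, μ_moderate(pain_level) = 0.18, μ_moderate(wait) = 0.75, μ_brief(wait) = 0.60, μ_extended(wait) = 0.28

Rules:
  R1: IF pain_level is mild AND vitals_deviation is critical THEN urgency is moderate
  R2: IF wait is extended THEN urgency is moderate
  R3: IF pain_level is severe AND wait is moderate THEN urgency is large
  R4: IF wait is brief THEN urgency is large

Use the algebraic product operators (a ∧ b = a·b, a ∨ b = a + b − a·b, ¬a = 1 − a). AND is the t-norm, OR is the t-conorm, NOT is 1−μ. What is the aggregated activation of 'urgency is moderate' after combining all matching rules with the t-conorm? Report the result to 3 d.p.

R1: mild=0.42, critical=0.07; AND[a·b] → w = 0.0294
R2: extended=0.28 → w = 0.2800
R3: severe=0.20, moderate=0.75; AND[a·b] → w = 0.1500
R4: brief=0.60 → w = 0.6000
Rules with consequent 'moderate': {R1, R2} → strengths 0.0294, 0.2800
Aggregate via t-conorm [a + b − a·b]: 0.3012

0.301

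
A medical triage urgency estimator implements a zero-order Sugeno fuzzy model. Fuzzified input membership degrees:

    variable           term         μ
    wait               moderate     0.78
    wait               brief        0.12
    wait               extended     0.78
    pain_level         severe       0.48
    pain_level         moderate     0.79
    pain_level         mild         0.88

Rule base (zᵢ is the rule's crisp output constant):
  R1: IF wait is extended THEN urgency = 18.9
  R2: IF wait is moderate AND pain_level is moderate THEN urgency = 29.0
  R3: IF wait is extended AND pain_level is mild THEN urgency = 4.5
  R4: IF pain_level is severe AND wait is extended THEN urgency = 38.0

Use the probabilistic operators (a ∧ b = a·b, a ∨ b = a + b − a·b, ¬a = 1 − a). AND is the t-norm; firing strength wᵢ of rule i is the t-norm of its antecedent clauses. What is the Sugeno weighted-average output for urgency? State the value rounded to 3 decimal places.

20.321

R1 (z=18.9): extended=0.78 → w = 0.7800
R2 (z=29.0): moderate=0.78, moderate=0.79; AND[a·b] → w = 0.6162
R3 (z=4.5): extended=0.78, mild=0.88; AND[a·b] → w = 0.6864
R4 (z=38.0): severe=0.48, extended=0.78; AND[a·b] → w = 0.3744
Weighted average = (0.7800·18.9 + 0.6162·29.0 + 0.6864·4.5 + 0.3744·38.0) / (0.7800 + 0.6162 + 0.6864 + 0.3744)
  = 49.9278 / 2.4570 = 20.321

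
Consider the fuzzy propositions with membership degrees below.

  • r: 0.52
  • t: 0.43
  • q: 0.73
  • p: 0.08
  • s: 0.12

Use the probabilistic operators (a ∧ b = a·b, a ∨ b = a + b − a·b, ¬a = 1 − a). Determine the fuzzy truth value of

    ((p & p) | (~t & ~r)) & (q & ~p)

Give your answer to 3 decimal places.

p & p = a·b on (0.0800, 0.0800) = 0.0064
~t = 1 − 0.4300 = 0.5700
~r = 1 − 0.5200 = 0.4800
~t & ~r = a·b on (0.5700, 0.4800) = 0.2736
(p & p) | (~t & ~r) = a + b − a·b on (0.0064, 0.2736) = 0.2782
~p = 1 − 0.0800 = 0.9200
q & ~p = a·b on (0.7300, 0.9200) = 0.6716
((p & p) | (~t & ~r)) & (q & ~p) = a·b on (0.2782, 0.6716) = 0.1869

0.187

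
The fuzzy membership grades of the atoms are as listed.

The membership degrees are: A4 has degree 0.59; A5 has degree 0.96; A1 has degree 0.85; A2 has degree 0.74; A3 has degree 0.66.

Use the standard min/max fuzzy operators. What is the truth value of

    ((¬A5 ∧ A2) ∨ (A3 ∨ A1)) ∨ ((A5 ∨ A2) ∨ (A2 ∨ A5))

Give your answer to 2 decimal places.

¬A5 = 1 − 0.96 = 0.04
¬A5 ∧ A2 = min(a, b) on (0.04, 0.74) = 0.04
A3 ∨ A1 = max(a, b) on (0.66, 0.85) = 0.85
(¬A5 ∧ A2) ∨ (A3 ∨ A1) = max(a, b) on (0.04, 0.85) = 0.85
A5 ∨ A2 = max(a, b) on (0.96, 0.74) = 0.96
A2 ∨ A5 = max(a, b) on (0.74, 0.96) = 0.96
(A5 ∨ A2) ∨ (A2 ∨ A5) = max(a, b) on (0.96, 0.96) = 0.96
((¬A5 ∧ A2) ∨ (A3 ∨ A1)) ∨ ((A5 ∨ A2) ∨ (A2 ∨ A5)) = max(a, b) on (0.85, 0.96) = 0.96

0.96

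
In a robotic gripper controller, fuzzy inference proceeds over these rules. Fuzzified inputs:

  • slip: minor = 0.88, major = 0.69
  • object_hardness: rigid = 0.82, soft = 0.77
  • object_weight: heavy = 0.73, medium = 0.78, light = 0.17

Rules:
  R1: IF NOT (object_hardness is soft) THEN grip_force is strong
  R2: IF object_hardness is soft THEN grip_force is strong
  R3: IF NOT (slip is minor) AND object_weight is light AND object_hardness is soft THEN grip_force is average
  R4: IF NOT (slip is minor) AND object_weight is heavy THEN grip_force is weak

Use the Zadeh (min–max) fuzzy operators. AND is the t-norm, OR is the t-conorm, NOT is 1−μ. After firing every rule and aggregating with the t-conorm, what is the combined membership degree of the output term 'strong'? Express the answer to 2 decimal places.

0.77

R1: ¬soft=1−0.77=0.23 → w = 0.23
R2: soft=0.77 → w = 0.77
R3: ¬minor=1−0.88=0.12, light=0.17, soft=0.77; AND[min(a, b)] → w = 0.12
R4: ¬minor=1−0.88=0.12, heavy=0.73; AND[min(a, b)] → w = 0.12
Rules with consequent 'strong': {R1, R2} → strengths 0.23, 0.77
Aggregate via t-conorm [max(a, b)]: 0.77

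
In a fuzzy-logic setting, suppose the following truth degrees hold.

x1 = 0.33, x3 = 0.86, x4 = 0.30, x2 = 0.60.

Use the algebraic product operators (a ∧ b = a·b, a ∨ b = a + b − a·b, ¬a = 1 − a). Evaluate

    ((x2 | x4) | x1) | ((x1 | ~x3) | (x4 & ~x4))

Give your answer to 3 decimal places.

0.915

x2 | x4 = a + b − a·b on (0.6000, 0.3000) = 0.7200
(x2 | x4) | x1 = a + b − a·b on (0.7200, 0.3300) = 0.8124
~x3 = 1 − 0.8600 = 0.1400
x1 | ~x3 = a + b − a·b on (0.3300, 0.1400) = 0.4238
~x4 = 1 − 0.3000 = 0.7000
x4 & ~x4 = a·b on (0.3000, 0.7000) = 0.2100
(x1 | ~x3) | (x4 & ~x4) = a + b − a·b on (0.4238, 0.2100) = 0.5448
((x2 | x4) | x1) | ((x1 | ~x3) | (x4 & ~x4)) = a + b − a·b on (0.8124, 0.5448) = 0.9146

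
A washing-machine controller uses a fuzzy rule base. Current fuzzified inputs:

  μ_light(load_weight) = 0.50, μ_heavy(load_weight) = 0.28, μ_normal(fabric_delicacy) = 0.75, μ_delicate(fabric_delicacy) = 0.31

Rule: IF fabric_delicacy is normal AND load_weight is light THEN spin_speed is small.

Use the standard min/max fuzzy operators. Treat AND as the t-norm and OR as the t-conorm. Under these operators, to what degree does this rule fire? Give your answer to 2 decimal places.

firing strength: normal=0.75, light=0.50; AND[min(a, b)] → w = 0.50

0.50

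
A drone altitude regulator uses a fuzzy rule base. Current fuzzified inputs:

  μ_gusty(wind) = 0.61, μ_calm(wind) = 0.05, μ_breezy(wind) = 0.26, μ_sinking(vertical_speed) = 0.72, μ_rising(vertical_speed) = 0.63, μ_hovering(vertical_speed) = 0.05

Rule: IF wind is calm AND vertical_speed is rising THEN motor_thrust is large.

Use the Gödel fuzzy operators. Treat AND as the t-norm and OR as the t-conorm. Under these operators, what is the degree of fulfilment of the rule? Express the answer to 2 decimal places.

firing strength: calm=0.05, rising=0.63; AND[min(a, b)] → w = 0.05

0.05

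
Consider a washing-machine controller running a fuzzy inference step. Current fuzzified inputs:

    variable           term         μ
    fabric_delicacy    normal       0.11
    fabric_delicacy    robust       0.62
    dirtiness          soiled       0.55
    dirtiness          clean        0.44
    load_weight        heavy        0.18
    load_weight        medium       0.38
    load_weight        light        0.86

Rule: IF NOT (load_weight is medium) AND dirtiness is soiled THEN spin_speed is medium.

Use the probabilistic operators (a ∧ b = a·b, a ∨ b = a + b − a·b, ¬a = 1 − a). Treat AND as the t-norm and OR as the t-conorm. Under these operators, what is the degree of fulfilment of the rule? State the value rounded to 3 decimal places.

firing strength: ¬medium=1−0.38=0.62, soiled=0.55; AND[a·b] → w = 0.3410

0.341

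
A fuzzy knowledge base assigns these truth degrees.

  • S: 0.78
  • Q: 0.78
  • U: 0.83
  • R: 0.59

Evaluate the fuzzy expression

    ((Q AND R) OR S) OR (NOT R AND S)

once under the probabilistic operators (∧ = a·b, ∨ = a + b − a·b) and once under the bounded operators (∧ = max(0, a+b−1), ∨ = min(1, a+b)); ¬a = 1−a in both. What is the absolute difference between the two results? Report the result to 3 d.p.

0.081

Under probabilistic:
  Q AND R = a·b on (0.7800, 0.5900) = 0.4602
  (Q AND R) OR S = a + b − a·b on (0.4602, 0.7800) = 0.8812
  NOT R = 1 − 0.5900 = 0.4100
  NOT R AND S = a·b on (0.4100, 0.7800) = 0.3198
  ((Q AND R) OR S) OR (NOT R AND S) = a + b − a·b on (0.8812, 0.3198) = 0.9192
  → value = 0.9192
Under bounded:
  Q AND R = max(0, a+b−1) on (0.78, 0.59) = 0.37
  (Q AND R) OR S = min(1, a+b) on (0.37, 0.78) = 1.00
  NOT R = 1 − 0.59 = 0.41
  NOT R AND S = max(0, a+b−1) on (0.41, 0.78) = 0.19
  ((Q AND R) OR S) OR (NOT R AND S) = min(1, a+b) on (1.00, 0.19) = 1.00
  → value = 1.0000
|0.9192 − 1.0000| = 0.081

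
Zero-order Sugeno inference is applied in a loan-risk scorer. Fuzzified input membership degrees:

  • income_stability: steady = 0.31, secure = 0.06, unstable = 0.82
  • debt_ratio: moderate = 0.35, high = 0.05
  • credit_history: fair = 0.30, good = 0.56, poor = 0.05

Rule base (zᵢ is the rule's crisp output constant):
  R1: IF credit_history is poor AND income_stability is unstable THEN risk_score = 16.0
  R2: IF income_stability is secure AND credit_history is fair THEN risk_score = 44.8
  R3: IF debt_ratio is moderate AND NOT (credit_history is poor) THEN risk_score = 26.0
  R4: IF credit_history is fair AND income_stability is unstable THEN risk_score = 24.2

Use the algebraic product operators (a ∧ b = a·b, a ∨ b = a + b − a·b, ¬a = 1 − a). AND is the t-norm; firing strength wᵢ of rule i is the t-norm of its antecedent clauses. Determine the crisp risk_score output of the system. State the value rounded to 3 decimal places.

25.193

R1 (z=16.0): poor=0.05, unstable=0.82; AND[a·b] → w = 0.0410
R2 (z=44.8): secure=0.06, fair=0.30; AND[a·b] → w = 0.0180
R3 (z=26.0): moderate=0.35, ¬poor=1−0.05=0.95; AND[a·b] → w = 0.3325
R4 (z=24.2): fair=0.30, unstable=0.82; AND[a·b] → w = 0.2460
Weighted average = (0.0410·16.0 + 0.0180·44.8 + 0.3325·26.0 + 0.2460·24.2) / (0.0410 + 0.0180 + 0.3325 + 0.2460)
  = 16.0606 / 0.6375 = 25.193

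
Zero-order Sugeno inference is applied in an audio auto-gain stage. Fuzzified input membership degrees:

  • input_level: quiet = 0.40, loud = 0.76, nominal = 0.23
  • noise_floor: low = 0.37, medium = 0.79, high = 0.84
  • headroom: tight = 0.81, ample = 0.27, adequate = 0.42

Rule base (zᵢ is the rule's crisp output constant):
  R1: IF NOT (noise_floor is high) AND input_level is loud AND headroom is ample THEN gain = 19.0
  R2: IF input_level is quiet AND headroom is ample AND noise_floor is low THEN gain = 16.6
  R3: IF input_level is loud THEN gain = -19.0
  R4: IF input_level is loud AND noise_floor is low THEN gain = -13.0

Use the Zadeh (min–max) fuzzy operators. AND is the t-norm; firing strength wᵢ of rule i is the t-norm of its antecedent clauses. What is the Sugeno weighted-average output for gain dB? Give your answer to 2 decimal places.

R1 (z=19.0): ¬high=1−0.84=0.16, loud=0.76, ample=0.27; AND[min(a, b)] → w = 0.16
R2 (z=16.6): quiet=0.40, ample=0.27, low=0.37; AND[min(a, b)] → w = 0.27
R3 (z=-19.0): loud=0.76 → w = 0.76
R4 (z=-13.0): loud=0.76, low=0.37; AND[min(a, b)] → w = 0.37
Weighted average = (0.16·19.0 + 0.27·16.6 + 0.76·-19.0 + 0.37·-13.0) / (0.16 + 0.27 + 0.76 + 0.37)
  = -11.7280 / 1.5600 = -7.52

-7.52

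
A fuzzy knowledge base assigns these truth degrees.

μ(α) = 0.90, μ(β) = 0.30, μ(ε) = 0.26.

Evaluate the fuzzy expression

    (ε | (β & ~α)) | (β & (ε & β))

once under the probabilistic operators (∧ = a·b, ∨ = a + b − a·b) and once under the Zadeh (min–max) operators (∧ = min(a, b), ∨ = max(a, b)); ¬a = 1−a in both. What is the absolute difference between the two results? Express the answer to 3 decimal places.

0.039

Under probabilistic:
  ~α = 1 − 0.9000 = 0.1000
  β & ~α = a·b on (0.3000, 0.1000) = 0.0300
  ε | (β & ~α) = a + b − a·b on (0.2600, 0.0300) = 0.2822
  ε & β = a·b on (0.2600, 0.3000) = 0.0780
  β & (ε & β) = a·b on (0.3000, 0.0780) = 0.0234
  (ε | (β & ~α)) | (β & (ε & β)) = a + b − a·b on (0.2822, 0.0234) = 0.2990
  → value = 0.2990
Under Zadeh (min–max):
  ~α = 1 − 0.90 = 0.10
  β & ~α = min(a, b) on (0.30, 0.10) = 0.10
  ε | (β & ~α) = max(a, b) on (0.26, 0.10) = 0.26
  ε & β = min(a, b) on (0.26, 0.30) = 0.26
  β & (ε & β) = min(a, b) on (0.30, 0.26) = 0.26
  (ε | (β & ~α)) | (β & (ε & β)) = max(a, b) on (0.26, 0.26) = 0.26
  → value = 0.2600
|0.2990 − 0.2600| = 0.039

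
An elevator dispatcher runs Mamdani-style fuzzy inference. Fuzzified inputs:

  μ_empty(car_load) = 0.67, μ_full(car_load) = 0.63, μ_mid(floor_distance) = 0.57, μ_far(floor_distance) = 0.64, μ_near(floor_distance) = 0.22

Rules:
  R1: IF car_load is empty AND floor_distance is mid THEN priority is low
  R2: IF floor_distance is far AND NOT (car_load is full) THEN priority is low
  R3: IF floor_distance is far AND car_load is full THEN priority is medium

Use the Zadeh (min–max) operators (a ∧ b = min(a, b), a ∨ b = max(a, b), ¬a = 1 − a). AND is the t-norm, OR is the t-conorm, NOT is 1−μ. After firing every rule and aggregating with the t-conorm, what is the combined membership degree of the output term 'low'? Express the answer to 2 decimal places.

R1: empty=0.67, mid=0.57; AND[min(a, b)] → w = 0.57
R2: far=0.64, ¬full=1−0.63=0.37; AND[min(a, b)] → w = 0.37
R3: far=0.64, full=0.63; AND[min(a, b)] → w = 0.63
Rules with consequent 'low': {R1, R2} → strengths 0.57, 0.37
Aggregate via t-conorm [max(a, b)]: 0.57

0.57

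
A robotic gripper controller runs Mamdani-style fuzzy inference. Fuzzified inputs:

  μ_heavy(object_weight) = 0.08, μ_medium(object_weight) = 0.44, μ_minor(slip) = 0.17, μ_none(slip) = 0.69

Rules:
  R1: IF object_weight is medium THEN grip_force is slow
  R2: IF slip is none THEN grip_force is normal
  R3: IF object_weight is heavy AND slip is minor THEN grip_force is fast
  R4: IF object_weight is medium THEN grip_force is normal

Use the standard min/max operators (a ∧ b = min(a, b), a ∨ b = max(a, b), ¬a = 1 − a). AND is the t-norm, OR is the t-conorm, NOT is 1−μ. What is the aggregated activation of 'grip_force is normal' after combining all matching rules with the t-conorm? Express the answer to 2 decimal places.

R1: medium=0.44 → w = 0.44
R2: none=0.69 → w = 0.69
R3: heavy=0.08, minor=0.17; AND[min(a, b)] → w = 0.08
R4: medium=0.44 → w = 0.44
Rules with consequent 'normal': {R2, R4} → strengths 0.69, 0.44
Aggregate via t-conorm [max(a, b)]: 0.69

0.69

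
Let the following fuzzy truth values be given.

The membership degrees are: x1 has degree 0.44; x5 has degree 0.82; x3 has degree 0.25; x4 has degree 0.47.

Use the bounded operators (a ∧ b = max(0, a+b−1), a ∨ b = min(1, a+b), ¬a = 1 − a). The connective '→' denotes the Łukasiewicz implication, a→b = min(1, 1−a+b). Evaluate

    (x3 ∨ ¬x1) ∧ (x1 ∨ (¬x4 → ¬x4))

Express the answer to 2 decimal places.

0.81

¬x1 = 1 − 0.44 = 0.56
x3 ∨ ¬x1 = min(1, a+b) on (0.25, 0.56) = 0.81
¬x4 = 1 − 0.47 = 0.53
¬x4 = 1 − 0.47 = 0.53
¬x4 → ¬x4  [Łukasiewicz: min(1, 1−a+b)] with a=0.53, b=0.53 → 1.00
x1 ∨ (¬x4 → ¬x4) = min(1, a+b) on (0.44, 1.00) = 1.00
(x3 ∨ ¬x1) ∧ (x1 ∨ (¬x4 → ¬x4)) = max(0, a+b−1) on (0.81, 1.00) = 0.81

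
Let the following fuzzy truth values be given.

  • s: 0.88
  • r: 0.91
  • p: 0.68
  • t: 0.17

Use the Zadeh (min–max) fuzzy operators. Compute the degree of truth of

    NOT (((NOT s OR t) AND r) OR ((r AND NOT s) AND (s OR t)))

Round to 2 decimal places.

NOT s = 1 − 0.88 = 0.12
NOT s OR t = max(a, b) on (0.12, 0.17) = 0.17
(NOT s OR t) AND r = min(a, b) on (0.17, 0.91) = 0.17
NOT s = 1 − 0.88 = 0.12
r AND NOT s = min(a, b) on (0.91, 0.12) = 0.12
s OR t = max(a, b) on (0.88, 0.17) = 0.88
(r AND NOT s) AND (s OR t) = min(a, b) on (0.12, 0.88) = 0.12
((NOT s OR t) AND r) OR ((r AND NOT s) AND (s OR t)) = max(a, b) on (0.17, 0.12) = 0.17
NOT (((NOT s OR t) AND r) OR ((r AND NOT s) AND (s OR t))) = 1 − 0.17 = 0.83

0.83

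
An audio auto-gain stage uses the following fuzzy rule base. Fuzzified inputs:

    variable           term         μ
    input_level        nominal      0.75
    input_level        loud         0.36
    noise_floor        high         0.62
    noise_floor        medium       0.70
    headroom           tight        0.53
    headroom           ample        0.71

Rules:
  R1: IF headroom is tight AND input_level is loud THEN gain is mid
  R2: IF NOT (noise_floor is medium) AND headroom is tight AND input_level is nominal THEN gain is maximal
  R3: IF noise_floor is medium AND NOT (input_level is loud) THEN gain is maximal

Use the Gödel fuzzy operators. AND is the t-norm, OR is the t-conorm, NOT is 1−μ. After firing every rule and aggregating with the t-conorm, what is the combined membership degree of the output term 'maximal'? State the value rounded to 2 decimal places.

0.64

R1: tight=0.53, loud=0.36; AND[min(a, b)] → w = 0.36
R2: ¬medium=1−0.70=0.30, tight=0.53, nominal=0.75; AND[min(a, b)] → w = 0.30
R3: medium=0.70, ¬loud=1−0.36=0.64; AND[min(a, b)] → w = 0.64
Rules with consequent 'maximal': {R2, R3} → strengths 0.30, 0.64
Aggregate via t-conorm [max(a, b)]: 0.64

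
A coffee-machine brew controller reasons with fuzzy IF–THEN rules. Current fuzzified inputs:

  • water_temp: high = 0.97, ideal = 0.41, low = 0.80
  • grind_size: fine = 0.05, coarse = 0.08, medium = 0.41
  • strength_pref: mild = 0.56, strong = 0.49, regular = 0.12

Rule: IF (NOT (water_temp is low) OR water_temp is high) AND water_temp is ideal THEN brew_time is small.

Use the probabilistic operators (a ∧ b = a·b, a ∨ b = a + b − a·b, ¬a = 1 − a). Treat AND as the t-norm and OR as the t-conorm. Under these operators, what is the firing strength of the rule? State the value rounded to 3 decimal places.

firing strength: (¬low=1−0.80=0.20 OR high=0.97) = 0.9760; AND[a·b] with ideal=0.41 → w = 0.4002

0.400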